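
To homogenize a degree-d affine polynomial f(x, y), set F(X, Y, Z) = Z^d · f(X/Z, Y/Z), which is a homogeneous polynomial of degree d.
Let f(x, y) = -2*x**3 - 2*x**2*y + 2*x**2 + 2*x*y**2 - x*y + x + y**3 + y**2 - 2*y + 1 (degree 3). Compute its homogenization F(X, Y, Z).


F(X, Y, Z) = -2*X**3 - 2*X**2*Y + 2*X**2*Z + 2*X*Y**2 - X*Y*Z + X*Z**2 + Y**3 + Y**2*Z - 2*Y*Z**2 + Z**3

deg(f) = 3.
Substitute x = X/Z, y = Y/Z into f, then multiply by Z^3.
  monomial -2·x^3·y^0 ↦ -2·X^3·Y^0·Z^0.
  monomial -2·x^2·y^1 ↦ -2·X^2·Y^1·Z^0.
  monomial 2·x^2·y^0 ↦ 2·X^2·Y^0·Z^1.
  monomial 2·x^1·y^2 ↦ 2·X^1·Y^2·Z^0.
  monomial -1·x^1·y^1 ↦ -1·X^1·Y^1·Z^1.
  monomial 1·x^1·y^0 ↦ 1·X^1·Y^0·Z^2.
  monomial 1·x^0·y^3 ↦ 1·X^0·Y^3·Z^0.
  monomial 1·x^0·y^2 ↦ 1·X^0·Y^2·Z^1.
  monomial -2·x^0·y^1 ↦ -2·X^0·Y^1·Z^2.
  monomial 1·x^0·y^0 ↦ 1·X^0·Y^0·Z^3.
Collecting: F(X, Y, Z) = -2*X**3 - 2*X**2*Y + 2*X**2*Z + 2*X*Y**2 - X*Y*Z + X*Z**2 + Y**3 + Y**2*Z - 2*Y*Z**2 + Z**3.


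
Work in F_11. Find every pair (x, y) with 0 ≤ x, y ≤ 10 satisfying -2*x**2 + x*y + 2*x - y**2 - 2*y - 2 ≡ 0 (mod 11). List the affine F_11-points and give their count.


Affine F_11-points: {(1, 4), (1, 6), (2, 4), (2, 7), (3, 6), (7, 8), (8, 7), (8, 10), (9, 8), (9, 10)}; count = 10.

For each of the 121 pairs (x, y) ∈ F_11², evaluate f(x, y) mod 11. Record the zeros.
  x = 0: [0↦9, 1↦6, 2↦1, 3↦5, 4↦7, 5↦7, 6↦5, 7↦1, 8↦6, 9↦9, 10↦10]  zeros at y ∈ ∅
  x = 1: [0↦9, 1↦7, 2↦3, 3↦8, 4↦0, 5↦1, 6↦0, 7↦8, 8↦3, 9↦7, 10↦9]  zeros at y ∈ {4, 6}
  x = 2: [0↦5, 1↦4, 2↦1, 3↦7, 4↦0, 5↦2, 6↦2, 7↦0, 8↦7, 9↦1, 10↦4]  zeros at y ∈ {4, 7}
  x = 3: [0↦8, 1↦8, 2↦6, 3↦2, 4↦7, 5↦10, 6↦0, 7↦10, 8↦7, 9↦2, 10↦6]  zeros at y ∈ {6}
  x = 4: [0↦7, 1↦8, 2↦7, 3↦4, 4↦10, 5↦3, 6↦5, 7↦5, 8↦3, 9↦10, 10↦4]  zeros at y ∈ ∅
  x = 5: [0↦2, 1↦4, 2↦4, 3↦2, 4↦9, 5↦3, 6↦6, 7↦7, 8↦6, 9↦3, 10↦9]  zeros at y ∈ ∅
  x = 6: [0↦4, 1↦7, 2↦8, 3↦7, 4↦4, 5↦10, 6↦3, 7↦5, 8↦5, 9↦3, 10↦10]  zeros at y ∈ ∅
  x = 7: [0↦2, 1↦6, 2↦8, 3↦8, 4↦6, 5↦2, 6↦7, 7↦10, 8↦0, 9↦10, 10↦7]  zeros at y ∈ {8}
  x = 8: [0↦7, 1↦1, 2↦4, 3↦5, 4↦4, 5↦1, 6↦7, 7↦0, 8↦2, 9↦2, 10↦0]  zeros at y ∈ {7, 10}
  x = 9: [0↦8, 1↦3, 2↦7, 3↦9, 4↦9, 5↦7, 6↦3, 7↦8, 8↦0, 9↦1, 10↦0]  zeros at y ∈ {8, 10}
  x = 10: [0↦5, 1↦1, 2↦6, 3↦9, 4↦10, 5↦9, 6↦6, 7↦1, 8↦5, 9↦7, 10↦7]  zeros at y ∈ ∅
Collecting zeros: affine points = {(1, 4), (1, 6), (2, 4), (2, 7), (3, 6), (7, 8), (8, 7), (8, 10), (9, 8), (9, 10)}.
Total count |C(F_11)_aff| = 10.


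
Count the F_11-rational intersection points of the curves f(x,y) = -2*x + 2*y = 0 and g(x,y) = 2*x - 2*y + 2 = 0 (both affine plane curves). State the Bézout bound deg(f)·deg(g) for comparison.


Common zeros: ∅; count = 0; Bézout bound = 1.

deg(f) = 1, deg(g) = 1, so Bézout bound = 1.
Scan x ∈ F_11. For each x, list the y ∈ F_11 with f(x, y) ≡ 0 and those with g(x, y) ≡ 0 (mod 11); the common zeros in that column are the intersection.
  x = 0: f ≡ 0 at y ∈ {0}; g ≡ 0 at y ∈ {1}; common: ∅.
  x = 1: f ≡ 0 at y ∈ {1}; g ≡ 0 at y ∈ {2}; common: ∅.
  x = 2: f ≡ 0 at y ∈ {2}; g ≡ 0 at y ∈ {3}; common: ∅.
  x = 3: f ≡ 0 at y ∈ {3}; g ≡ 0 at y ∈ {4}; common: ∅.
  x = 4: f ≡ 0 at y ∈ {4}; g ≡ 0 at y ∈ {5}; common: ∅.
  x = 5: f ≡ 0 at y ∈ {5}; g ≡ 0 at y ∈ {6}; common: ∅.
  x = 6: f ≡ 0 at y ∈ {6}; g ≡ 0 at y ∈ {7}; common: ∅.
  x = 7: f ≡ 0 at y ∈ {7}; g ≡ 0 at y ∈ {8}; common: ∅.
  x = 8: f ≡ 0 at y ∈ {8}; g ≡ 0 at y ∈ {9}; common: ∅.
  x = 9: f ≡ 0 at y ∈ {9}; g ≡ 0 at y ∈ {10}; common: ∅.
  x = 10: f ≡ 0 at y ∈ {10}; g ≡ 0 at y ∈ {0}; common: ∅.
Collecting: common zeros = ∅, so the count is 0.
Comparison with the Bézout bound: 0 ≤ 1 = deg(f)·deg(g), as expected for curves with no common component (the affine F_11-count falls short of the bound because intersections may lie at infinity, over extension fields, or carry multiplicity).


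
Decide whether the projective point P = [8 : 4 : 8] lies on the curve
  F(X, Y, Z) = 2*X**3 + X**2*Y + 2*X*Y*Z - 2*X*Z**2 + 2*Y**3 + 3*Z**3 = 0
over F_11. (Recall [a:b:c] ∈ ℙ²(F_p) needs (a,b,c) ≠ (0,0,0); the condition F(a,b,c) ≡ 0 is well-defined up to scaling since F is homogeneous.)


F(8,4,8) ≡ 1 (mod 11); P is NOT on the curve.

Evaluate F(8, 4, 8) term-by-term (mod 11).
  2*X**3 ↦ 2·512·1·1 = 1024
  X**2*Y ↦ 1·64·4·1 = 256
  2*X*Y*Z ↦ 2·8·4·8 = 512
  -2*X*Z**2 ↦ -2·8·1·64 = -1024
  2*Y**3 ↦ 2·1·64·1 = 128
  3*Z**3 ↦ 3·1·1·512 = 1536
Sum: F(8, 4, 8) = (1024) + (256) + (512) + (-1024) + (128) + (1536) = 2432.
Reducing mod 11: 2432 ≡ 1 (mod 11).
Since F(a, b, c) ≡ 1 ≠ 0 (mod 11), P does NOT lie on the curve.


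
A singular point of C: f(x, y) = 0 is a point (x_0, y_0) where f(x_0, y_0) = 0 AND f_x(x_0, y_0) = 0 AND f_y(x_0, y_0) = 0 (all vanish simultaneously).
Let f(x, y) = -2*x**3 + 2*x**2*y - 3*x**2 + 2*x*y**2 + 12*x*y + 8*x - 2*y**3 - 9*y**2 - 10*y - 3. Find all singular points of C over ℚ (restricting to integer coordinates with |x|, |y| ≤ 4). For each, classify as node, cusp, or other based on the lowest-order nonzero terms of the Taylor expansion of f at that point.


Singular points: {(-1, -2)}; classification: node.

Compute partial derivatives:
  f_x = -6*x**2 + 4*x*y - 6*x + 2*y**2 + 12*y + 8.
  f_y = 2*x**2 + 4*x*y + 12*x - 6*y**2 - 18*y - 10.
Scan x_0 ∈ {−4, ..., 4}. For each x_0, f_y(x_0, y) is a polynomial in y; find its integer roots y ∈ {−4, ..., 4}, then test f_x and f at those candidates.
  x = -4: f_y(-4, y) = -6*y**2 - 34*y - 26; no integer root y with |y| ≤ 4.
  x = -3: f_y(-3, y) = -6*y**2 - 30*y - 28; no integer root y with |y| ≤ 4.
  x = -2: f_y(-2, y) = -6*y**2 - 26*y - 26; no integer root y with |y| ≤ 4.
  x = -1: f_y(-1, y) = -6*y**2 - 22*y - 20; vanishes at y ∈ {-2}. (-1, -2): f_x = 0, f = 0 — SINGULAR.
  x = 0: f_y(0, y) = -6*y**2 - 18*y - 10; no integer root y with |y| ≤ 4.
  x = 1: f_y(1, y) = -6*y**2 - 14*y + 4; no integer root y with |y| ≤ 4.
  x = 2: f_y(2, y) = -6*y**2 - 10*y + 22; no integer root y with |y| ≤ 4.
  x = 3: f_y(3, y) = -6*y**2 - 6*y + 44; no integer root y with |y| ≤ 4.
  x = 4: f_y(4, y) = -6*y**2 - 2*y + 70; no integer root y with |y| ≤ 4.
Only singular point on the grid: (-1, -2).
Classify: substitute x = -1 + u, y = -2 + v and expand: f = -2*u**3 + 2*u**2*v - u**2 + 2*u*v**2 - 2*v**3 + v**2.
No constant or linear terms (consistent with a singular point). Quadratic part: -u**2 + v**2. Cubic part: -2*u**3 + 2*u**2*v + 2*u*v**2 - 2*v**3.
The quadratic part v**2 - u**2 = (v − u)(v + u) splits into two distinct linear factors, so there are two distinct tangent lines y − -2 = ±(x − -1) — this is a node (ordinary double point).
Classification: node.


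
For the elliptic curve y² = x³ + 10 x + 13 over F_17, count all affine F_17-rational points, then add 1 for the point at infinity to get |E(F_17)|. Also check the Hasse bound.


Affine points = {(0, 8), (0, 9), (3, 6), (3, 11), (4, 7), (4, 10), (5, 1), (5, 16), (6, 0), (7, 1), (7, 16), (9, 4), (9, 13), (10, 5), (10, 12), (11, 3), (11, 14), (12, 5), (12, 12), (15, 6), (15, 11), (16, 6), (16, 11)}; affine count = 23; |E(F_17)| = 24.

Discriminant check: Δ ∝ 4a³ + 27b² = 4·10³ + 27·13² = 4·1000 + 27·169 ≡ 12 (mod 17). Nonzero ⇒ E is nonsingular.
For each x ∈ F_17, compute rhs = x³ + 10·x + 13 mod 17, then count y ∈ F_17 with y² ≡ rhs.
  x = 0: rhs = 13, matching y values: 8, 9 (2 points).
  x = 1: rhs = 7, matching y values: none (0 points).
  x = 2: rhs = 7, matching y values: none (0 points).
  x = 3: rhs = 2, matching y values: 6, 11 (2 points).
  x = 4: rhs = 15, matching y values: 7, 10 (2 points).
  x = 5: rhs = 1, matching y values: 1, 16 (2 points).
  x = 6: rhs = 0, matching y values: 0 (1 points).
  x = 7: rhs = 1, matching y values: 1, 16 (2 points).
  x = 8: rhs = 10, matching y values: none (0 points).
  x = 9: rhs = 16, matching y values: 4, 13 (2 points).
  x = 10: rhs = 8, matching y values: 5, 12 (2 points).
  x = 11: rhs = 9, matching y values: 3, 14 (2 points).
  x = 12: rhs = 8, matching y values: 5, 12 (2 points).
  x = 13: rhs = 11, matching y values: none (0 points).
  x = 14: rhs = 7, matching y values: none (0 points).
  x = 15: rhs = 2, matching y values: 6, 11 (2 points).
  x = 16: rhs = 2, matching y values: 6, 11 (2 points).
Total affine count: 23.
Full point count |E(F_17)| = 23 + 1 = 24.
Hasse bound: |24 − (17+1)| = |6| = 6 ≤ 2√17 ≈ 8.2462 ✓.


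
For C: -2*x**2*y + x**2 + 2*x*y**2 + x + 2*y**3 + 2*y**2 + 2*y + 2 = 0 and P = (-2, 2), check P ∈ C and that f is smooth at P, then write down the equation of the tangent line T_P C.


Tangent line at P: 21*x + 10*y + 22 = 0.

Step 1: f(-2, 2) = 0, so P lies on C.
Step 2: partial derivatives
  f_x(x, y) = -4*x*y + 2*x + 2*y**2 + 1, f_y(x, y) = -2*x**2 + 4*x*y + 6*y**2 + 4*y + 2.
  f_x(P) = 21, f_y(P) = 10 (gradient nonzero, so P is smooth).
Step 3: tangent line at P: 21·(x − -2) + 10·(y − 2) = 0.
Expanding: 21*x + 10*y + 22 = 0.


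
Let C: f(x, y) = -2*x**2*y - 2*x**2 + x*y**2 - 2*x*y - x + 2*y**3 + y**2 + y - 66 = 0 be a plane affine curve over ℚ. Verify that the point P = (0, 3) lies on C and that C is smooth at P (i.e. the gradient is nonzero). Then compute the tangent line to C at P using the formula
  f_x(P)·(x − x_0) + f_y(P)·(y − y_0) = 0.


Tangent line at P: 2*x + 61*y - 183 = 0.

Step 1: f(0, 3) = 0, so P lies on C.
Step 2: partial derivatives
  f_x(x, y) = -4*x*y - 4*x + y**2 - 2*y - 1, f_y(x, y) = -2*x**2 + 2*x*y - 2*x + 6*y**2 + 2*y + 1.
  f_x(P) = 2, f_y(P) = 61 (gradient nonzero, so P is smooth).
Step 3: tangent line at P: 2·(x − 0) + 61·(y − 3) = 0.
Expanding: 2*x + 61*y - 183 = 0.


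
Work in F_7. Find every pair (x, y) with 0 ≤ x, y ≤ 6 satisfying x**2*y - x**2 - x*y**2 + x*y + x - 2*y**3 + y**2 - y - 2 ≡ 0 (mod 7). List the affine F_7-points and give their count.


Affine F_7-points: {(1, 4), (2, 2), (4, 0), (4, 1), (5, 4), (6, 2)}; count = 6.

For each of the 49 pairs (x, y) ∈ F_7², evaluate f(x, y) mod 7. Record the zeros.
  x = 0: [0↦5, 1↦3, 2↦5, 3↦6, 4↦1, 5↦6, 6↦2]  zeros at y ∈ ∅
  x = 1: [0↦5, 1↦4, 2↦5, 3↦3, 4↦0, 5↦5, 6↦6]  zeros at y ∈ {4}
  x = 2: [0↦3, 1↦5, 2↦0, 3↦4, 4↦5, 5↦5, 6↦6]  zeros at y ∈ {2}
  x = 3: [0↦6, 1↦6, 2↦4, 3↦2, 4↦2, 5↦6, 6↦2]  zeros at y ∈ ∅
  x = 4: [0↦0, 1↦0, 2↦3, 3↦4, 4↦5, 5↦1, 6↦1]  zeros at y ∈ {0, 1}
  x = 5: [0↦6, 1↦1, 2↦4, 3↦3, 4↦0, 5↦4, 6↦3]  zeros at y ∈ {4}
  x = 6: [0↦3, 1↦2, 2↦0, 3↦6, 4↦1, 5↦1, 6↦1]  zeros at y ∈ {2}
Collecting zeros: affine points = {(1, 4), (2, 2), (4, 0), (4, 1), (5, 4), (6, 2)}.
Total count |C(F_7)_aff| = 6.


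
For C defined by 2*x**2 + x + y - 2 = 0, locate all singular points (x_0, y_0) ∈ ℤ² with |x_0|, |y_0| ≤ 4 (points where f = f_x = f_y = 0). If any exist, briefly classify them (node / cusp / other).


No singular points in the scanned grid; C is smooth there.

Compute partial derivatives:
  f_x = 4*x + 1.
  f_y = 1.
f_y = 1 is a nonzero constant, so f_y never vanishes: no point (x, y) can satisfy f = f_x = f_y = 0. In particular no (x, y) ∈ {−4, ..., 4}² is singular; the curve is smooth.


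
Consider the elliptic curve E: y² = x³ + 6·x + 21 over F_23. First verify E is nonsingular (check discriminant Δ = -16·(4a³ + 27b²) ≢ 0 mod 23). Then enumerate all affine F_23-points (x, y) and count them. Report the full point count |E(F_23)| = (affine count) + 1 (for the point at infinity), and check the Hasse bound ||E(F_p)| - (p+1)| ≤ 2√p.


Affine points = {(2, 8), (2, 15), (8, 11), (8, 12), (10, 0), (12, 2), (12, 21), (15, 6), (15, 17), (16, 2), (16, 21), (18, 2), (18, 21), (19, 5), (19, 18), (21, 1), (21, 22)}; affine count = 17; |E(F_23)| = 18.

Discriminant check: Δ ∝ 4a³ + 27b² = 4·6³ + 27·21² = 4·216 + 27·441 ≡ 6 (mod 23). Nonzero ⇒ E is nonsingular.
For each x ∈ F_23, compute rhs = x³ + 6·x + 21 mod 23, then count y ∈ F_23 with y² ≡ rhs.
  x = 0: rhs = 21, matching y values: none (0 points).
  x = 1: rhs = 5, matching y values: none (0 points).
  x = 2: rhs = 18, matching y values: 8, 15 (2 points).
  x = 3: rhs = 20, matching y values: none (0 points).
  x = 4: rhs = 17, matching y values: none (0 points).
  x = 5: rhs = 15, matching y values: none (0 points).
  x = 6: rhs = 20, matching y values: none (0 points).
  x = 7: rhs = 15, matching y values: none (0 points).
  x = 8: rhs = 6, matching y values: 11, 12 (2 points).
  x = 9: rhs = 22, matching y values: none (0 points).
  x = 10: rhs = 0, matching y values: 0 (1 points).
  x = 11: rhs = 15, matching y values: none (0 points).
  x = 12: rhs = 4, matching y values: 2, 21 (2 points).
  x = 13: rhs = 19, matching y values: none (0 points).
  x = 14: rhs = 20, matching y values: none (0 points).
  x = 15: rhs = 13, matching y values: 6, 17 (2 points).
  x = 16: rhs = 4, matching y values: 2, 21 (2 points).
  x = 17: rhs = 22, matching y values: none (0 points).
  x = 18: rhs = 4, matching y values: 2, 21 (2 points).
  x = 19: rhs = 2, matching y values: 5, 18 (2 points).
  x = 20: rhs = 22, matching y values: none (0 points).
  x = 21: rhs = 1, matching y values: 1, 22 (2 points).
  x = 22: rhs = 14, matching y values: none (0 points).
Total affine count: 17.
Full point count |E(F_23)| = 17 + 1 = 18.
Hasse bound: |18 − (23+1)| = |-6| = 6 ≤ 2√23 ≈ 9.5917 ✓.


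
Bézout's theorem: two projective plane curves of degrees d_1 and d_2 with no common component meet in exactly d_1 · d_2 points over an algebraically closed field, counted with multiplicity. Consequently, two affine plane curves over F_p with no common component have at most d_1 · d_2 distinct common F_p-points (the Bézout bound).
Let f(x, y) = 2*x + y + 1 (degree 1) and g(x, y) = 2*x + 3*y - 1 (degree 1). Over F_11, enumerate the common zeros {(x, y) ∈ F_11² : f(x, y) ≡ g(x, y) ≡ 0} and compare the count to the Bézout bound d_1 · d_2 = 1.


Common zeros: {(10, 1)}; count = 1; Bézout bound = 1.

deg(f) = 1, deg(g) = 1, so Bézout bound = 1.
Scan x ∈ F_11. For each x, list the y ∈ F_11 with f(x, y) ≡ 0 and those with g(x, y) ≡ 0 (mod 11); the common zeros in that column are the intersection.
  x = 0: f ≡ 0 at y ∈ {10}; g ≡ 0 at y ∈ {4}; common: ∅.
  x = 1: f ≡ 0 at y ∈ {8}; g ≡ 0 at y ∈ {7}; common: ∅.
  x = 2: f ≡ 0 at y ∈ {6}; g ≡ 0 at y ∈ {10}; common: ∅.
  x = 3: f ≡ 0 at y ∈ {4}; g ≡ 0 at y ∈ {2}; common: ∅.
  x = 4: f ≡ 0 at y ∈ {2}; g ≡ 0 at y ∈ {5}; common: ∅.
  x = 5: f ≡ 0 at y ∈ {0}; g ≡ 0 at y ∈ {8}; common: ∅.
  x = 6: f ≡ 0 at y ∈ {9}; g ≡ 0 at y ∈ {0}; common: ∅.
  x = 7: f ≡ 0 at y ∈ {7}; g ≡ 0 at y ∈ {3}; common: ∅.
  x = 8: f ≡ 0 at y ∈ {5}; g ≡ 0 at y ∈ {6}; common: ∅.
  x = 9: f ≡ 0 at y ∈ {3}; g ≡ 0 at y ∈ {9}; common: ∅.
  x = 10: f ≡ 0 at y ∈ {1}; g ≡ 0 at y ∈ {1}; common: {1}.
Collecting: common zeros = {(10, 1)}, so the count is 1.
Comparison with the Bézout bound: 1 ≤ 1 = deg(f)·deg(g), as expected for curves with no common component (the bound is attained).


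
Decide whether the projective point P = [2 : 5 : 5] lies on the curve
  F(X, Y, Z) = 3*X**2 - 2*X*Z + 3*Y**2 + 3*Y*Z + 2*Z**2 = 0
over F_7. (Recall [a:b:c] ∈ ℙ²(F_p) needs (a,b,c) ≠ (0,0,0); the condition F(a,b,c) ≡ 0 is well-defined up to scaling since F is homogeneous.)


F(2,5,5) ≡ 3 (mod 7); P is NOT on the curve.

Evaluate F(2, 5, 5) term-by-term (mod 7).
  3*X**2 ↦ 3·4·1·1 = 12
  -2*X*Z ↦ -2·2·1·5 = -20
  3*Y**2 ↦ 3·1·25·1 = 75
  3*Y*Z ↦ 3·1·5·5 = 75
  2*Z**2 ↦ 2·1·1·25 = 50
Sum: F(2, 5, 5) = (12) + (-20) + (75) + (75) + (50) = 192.
Reducing mod 7: 192 ≡ 3 (mod 7).
Since F(a, b, c) ≡ 3 ≠ 0 (mod 7), P does NOT lie on the curve.


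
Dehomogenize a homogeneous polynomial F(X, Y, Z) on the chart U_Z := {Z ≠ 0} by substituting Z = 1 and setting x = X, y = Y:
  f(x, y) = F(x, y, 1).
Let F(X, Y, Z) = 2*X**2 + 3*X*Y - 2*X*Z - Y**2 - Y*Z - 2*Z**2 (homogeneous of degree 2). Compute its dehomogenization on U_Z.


f(x, y) = 2*x**2 + 3*x*y - 2*x - y**2 - y - 2

On U_Z we set Z = 1. Each monomial c·X^i·Y^j·Z^k in F becomes c·x^i·y^j·1^k = c·x^i·y^j.
Substituting Z = 1: F(X, Y, 1) = 2*x**2 + 3*x*y - 2*x - y**2 - y - 2.
Note: deg(f) ≤ deg(F) = 2; strict inequality happens when F is divisible by Z (lost terms).


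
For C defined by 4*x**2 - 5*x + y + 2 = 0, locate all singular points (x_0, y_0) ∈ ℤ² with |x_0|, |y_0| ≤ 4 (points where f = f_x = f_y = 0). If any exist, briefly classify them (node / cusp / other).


No singular points in the scanned grid; C is smooth there.

Compute partial derivatives:
  f_x = 8*x - 5.
  f_y = 1.
f_y = 1 is a nonzero constant, so f_y never vanishes: no point (x, y) can satisfy f = f_x = f_y = 0. In particular no (x, y) ∈ {−4, ..., 4}² is singular; the curve is smooth.


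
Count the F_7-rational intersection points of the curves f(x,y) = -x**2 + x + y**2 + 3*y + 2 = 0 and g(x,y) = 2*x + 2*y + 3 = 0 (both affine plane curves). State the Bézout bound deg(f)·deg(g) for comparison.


Common zeros: {(2, 0)}; count = 1; Bézout bound = 2.

deg(f) = 2, deg(g) = 1, so Bézout bound = 2.
Scan x ∈ F_7. For each x, list the y ∈ F_7 with f(x, y) ≡ 0 and those with g(x, y) ≡ 0 (mod 7); the common zeros in that column are the intersection.
  x = 0: f ≡ 0 at y ∈ {5, 6}; g ≡ 0 at y ∈ {2}; common: ∅.
  x = 1: f ≡ 0 at y ∈ {5, 6}; g ≡ 0 at y ∈ {1}; common: ∅.
  x = 2: f ≡ 0 at y ∈ {0, 4}; g ≡ 0 at y ∈ {0}; common: {0}.
  x = 3: f ≡ 0 at y ∈ {1, 3}; g ≡ 0 at y ∈ {6}; common: ∅.
  x = 4: f ≡ 0 at y ∈ {2}; g ≡ 0 at y ∈ {5}; common: ∅.
  x = 5: f ≡ 0 at y ∈ {1, 3}; g ≡ 0 at y ∈ {4}; common: ∅.
  x = 6: f ≡ 0 at y ∈ {0, 4}; g ≡ 0 at y ∈ {3}; common: ∅.
Collecting: common zeros = {(2, 0)}, so the count is 1.
Comparison with the Bézout bound: 1 ≤ 2 = deg(f)·deg(g), as expected for curves with no common component (the affine F_7-count falls short of the bound because intersections may lie at infinity, over extension fields, or carry multiplicity).


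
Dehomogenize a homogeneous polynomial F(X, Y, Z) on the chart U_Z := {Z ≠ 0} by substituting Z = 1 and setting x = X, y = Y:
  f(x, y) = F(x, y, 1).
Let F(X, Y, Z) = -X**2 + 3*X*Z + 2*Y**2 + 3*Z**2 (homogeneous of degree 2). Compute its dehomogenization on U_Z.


f(x, y) = -x**2 + 3*x + 2*y**2 + 3

On U_Z we set Z = 1. Each monomial c·X^i·Y^j·Z^k in F becomes c·x^i·y^j·1^k = c·x^i·y^j.
Substituting Z = 1: F(X, Y, 1) = -x**2 + 3*x + 2*y**2 + 3.
Note: deg(f) ≤ deg(F) = 2; strict inequality happens when F is divisible by Z (lost terms).


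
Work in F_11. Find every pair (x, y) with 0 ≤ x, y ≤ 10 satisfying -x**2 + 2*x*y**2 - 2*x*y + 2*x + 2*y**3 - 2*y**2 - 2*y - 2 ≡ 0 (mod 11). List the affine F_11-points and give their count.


Affine F_11-points: {(0, 7), (0, 9), (1, 6), (3, 2), (3, 9), (6, 6), (7, 3), (7, 10), (9, 7), (10, 10)}; count = 10.

For each of the 121 pairs (x, y) ∈ F_11², evaluate f(x, y) mod 11. Record the zeros.
  x = 0: [0↦9, 1↦7, 2↦2, 3↦6, 4↦9, 5↦1, 6↦5, 7↦0, 8↦9, 9↦0, 10↦7]  zeros at y ∈ {7, 9}
  x = 1: [0↦10, 1↦8, 2↦7, 3↦8, 4↦1, 5↦9, 6↦0, 7↦8, 8↦1, 9↦2, 10↦1]  zeros at y ∈ {6}
  x = 2: [0↦9, 1↦7, 2↦10, 3↦8, 4↦2, 5↦4, 6↦4, 7↦3, 8↦2, 9↦2, 10↦4]  zeros at y ∈ ∅
  x = 3: [0↦6, 1↦4, 2↦0, 3↦6, 4↦1, 5↦8, 6↦6, 7↦7, 8↦1, 9↦0, 10↦5]  zeros at y ∈ {2, 9}
  x = 4: [0↦1, 1↦10, 2↦10, 3↦2, 4↦9, 5↦10, 6↦6, 7↦9, 8↦9, 9↦7, 10↦4]  zeros at y ∈ ∅
  x = 5: [0↦5, 1↦3, 2↦7, 3↦7, 4↦4, 5↦10, 6↦4, 7↦9, 8↦4, 9↦1, 10↦1]  zeros at y ∈ ∅
  x = 6: [0↦7, 1↦5, 2↦2, 3↦10, 4↦8, 5↦8, 6↦0, 7↦7, 8↦8, 9↦4, 10↦7]  zeros at y ∈ {6}
  x = 7: [0↦7, 1↦5, 2↦6, 3↦0, 4↦10, 5↦4, 6↦5, 7↦3, 8↦10, 9↦5, 10↦0]  zeros at y ∈ {3, 10}
  x = 8: [0↦5, 1↦3, 2↦8, 3↦10, 4↦10, 5↦9, 6↦8, 7↦8, 8↦10, 9↦4, 10↦2]  zeros at y ∈ ∅
  x = 9: [0↦1, 1↦10, 2↦8, 3↦7, 4↦8, 5↦1, 6↦9, 7↦0, 8↦8, 9↦1, 10↦2]  zeros at y ∈ {7}
  x = 10: [0↦6, 1↦4, 2↦6, 3↦2, 4↦4, 5↦2, 6↦8, 7↦1, 8↦4, 9↦7, 10↦0]  zeros at y ∈ {10}
Collecting zeros: affine points = {(0, 7), (0, 9), (1, 6), (3, 2), (3, 9), (6, 6), (7, 3), (7, 10), (9, 7), (10, 10)}.
Total count |C(F_11)_aff| = 10.


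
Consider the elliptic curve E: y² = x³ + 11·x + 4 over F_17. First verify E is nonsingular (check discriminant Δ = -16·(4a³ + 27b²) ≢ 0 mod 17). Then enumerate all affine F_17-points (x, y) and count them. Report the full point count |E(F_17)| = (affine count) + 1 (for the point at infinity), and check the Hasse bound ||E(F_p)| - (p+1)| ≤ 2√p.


Affine points = {(0, 2), (0, 15), (1, 4), (1, 13), (2, 0), (3, 8), (3, 9), (7, 4), (7, 13), (8, 3), (8, 14), (9, 4), (9, 13), (10, 3), (10, 14), (13, 7), (13, 10), (15, 5), (15, 12), (16, 3), (16, 14)}; affine count = 21; |E(F_17)| = 22.

Discriminant check: Δ ∝ 4a³ + 27b² = 4·11³ + 27·4² = 4·1331 + 27·16 ≡ 10 (mod 17). Nonzero ⇒ E is nonsingular.
For each x ∈ F_17, compute rhs = x³ + 11·x + 4 mod 17, then count y ∈ F_17 with y² ≡ rhs.
  x = 0: rhs = 4, matching y values: 2, 15 (2 points).
  x = 1: rhs = 16, matching y values: 4, 13 (2 points).
  x = 2: rhs = 0, matching y values: 0 (1 points).
  x = 3: rhs = 13, matching y values: 8, 9 (2 points).
  x = 4: rhs = 10, matching y values: none (0 points).
  x = 5: rhs = 14, matching y values: none (0 points).
  x = 6: rhs = 14, matching y values: none (0 points).
  x = 7: rhs = 16, matching y values: 4, 13 (2 points).
  x = 8: rhs = 9, matching y values: 3, 14 (2 points).
  x = 9: rhs = 16, matching y values: 4, 13 (2 points).
  x = 10: rhs = 9, matching y values: 3, 14 (2 points).
  x = 11: rhs = 11, matching y values: none (0 points).
  x = 12: rhs = 11, matching y values: none (0 points).
  x = 13: rhs = 15, matching y values: 7, 10 (2 points).
  x = 14: rhs = 12, matching y values: none (0 points).
  x = 15: rhs = 8, matching y values: 5, 12 (2 points).
  x = 16: rhs = 9, matching y values: 3, 14 (2 points).
Total affine count: 21.
Full point count |E(F_17)| = 21 + 1 = 22.
Hasse bound: |22 − (17+1)| = |4| = 4 ≤ 2√17 ≈ 8.2462 ✓.


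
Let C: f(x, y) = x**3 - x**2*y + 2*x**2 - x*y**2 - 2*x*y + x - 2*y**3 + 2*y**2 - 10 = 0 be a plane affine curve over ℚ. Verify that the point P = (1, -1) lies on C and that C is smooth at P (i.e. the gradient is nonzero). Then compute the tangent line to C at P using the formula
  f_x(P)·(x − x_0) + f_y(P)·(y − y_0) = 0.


Tangent line at P: 11*x - 11*y - 22 = 0.

Step 1: f(1, -1) = 0, so P lies on C.
Step 2: partial derivatives
  f_x(x, y) = 3*x**2 - 2*x*y + 4*x - y**2 - 2*y + 1, f_y(x, y) = -x**2 - 2*x*y - 2*x - 6*y**2 + 4*y.
  f_x(P) = 11, f_y(P) = -11 (gradient nonzero, so P is smooth).
Step 3: tangent line at P: 11·(x − 1) + -11·(y − -1) = 0.
Expanding: 11*x - 11*y - 22 = 0.


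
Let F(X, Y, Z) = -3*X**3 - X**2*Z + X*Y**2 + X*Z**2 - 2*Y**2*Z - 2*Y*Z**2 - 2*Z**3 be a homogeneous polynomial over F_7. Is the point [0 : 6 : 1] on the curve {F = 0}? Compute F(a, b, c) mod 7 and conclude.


F(0,6,1) ≡ 5 (mod 7); P is NOT on the curve.

Evaluate F(0, 6, 1) term-by-term (mod 7).
  -3*X**3 ↦ -3·0·1·1 = 0
  -X**2*Z ↦ -1·0·1·1 = 0
  X*Y**2 ↦ 1·0·36·1 = 0
  X*Z**2 ↦ 1·0·1·1 = 0
  -2*Y**2*Z ↦ -2·1·36·1 = -72
  -2*Y*Z**2 ↦ -2·1·6·1 = -12
  -2*Z**3 ↦ -2·1·1·1 = -2
Sum: F(0, 6, 1) = (0) + (0) + (0) + (0) + (-72) + (-12) + (-2) = -86.
Reducing mod 7: -86 ≡ 5 (mod 7).
Since F(a, b, c) ≡ 5 ≠ 0 (mod 7), P does NOT lie on the curve.


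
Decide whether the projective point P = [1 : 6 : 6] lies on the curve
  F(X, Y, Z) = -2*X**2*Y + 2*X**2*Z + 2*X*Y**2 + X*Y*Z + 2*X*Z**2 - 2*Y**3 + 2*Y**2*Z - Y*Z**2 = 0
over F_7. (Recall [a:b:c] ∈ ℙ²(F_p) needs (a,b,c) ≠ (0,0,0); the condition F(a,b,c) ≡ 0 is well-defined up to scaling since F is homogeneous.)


F(1,6,6) ≡ 6 (mod 7); P is NOT on the curve.

Evaluate F(1, 6, 6) term-by-term (mod 7).
  -2*X**2*Y ↦ -2·1·6·1 = -12
  2*X**2*Z ↦ 2·1·1·6 = 12
  2*X*Y**2 ↦ 2·1·36·1 = 72
  X*Y*Z ↦ 1·1·6·6 = 36
  2*X*Z**2 ↦ 2·1·1·36 = 72
  -2*Y**3 ↦ -2·1·216·1 = -432
  2*Y**2*Z ↦ 2·1·36·6 = 432
  -Y*Z**2 ↦ -1·1·6·36 = -216
Sum: F(1, 6, 6) = (-12) + (12) + (72) + (36) + (72) + (-432) + (432) + (-216) = -36.
Reducing mod 7: -36 ≡ 6 (mod 7).
Since F(a, b, c) ≡ 6 ≠ 0 (mod 7), P does NOT lie on the curve.


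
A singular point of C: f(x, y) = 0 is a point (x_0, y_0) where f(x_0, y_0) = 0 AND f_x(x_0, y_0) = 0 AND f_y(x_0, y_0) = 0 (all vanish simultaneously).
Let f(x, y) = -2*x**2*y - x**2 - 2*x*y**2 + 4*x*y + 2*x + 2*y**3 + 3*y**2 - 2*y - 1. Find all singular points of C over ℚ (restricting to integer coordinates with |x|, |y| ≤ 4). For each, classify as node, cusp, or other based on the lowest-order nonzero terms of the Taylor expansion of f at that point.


Singular points: {(1, 0)}; classification: node.

Compute partial derivatives:
  f_x = -4*x*y - 2*x - 2*y**2 + 4*y + 2.
  f_y = -2*x**2 - 4*x*y + 4*x + 6*y**2 + 6*y - 2.
Scan x_0 ∈ {−4, ..., 4}. For each x_0, f_y(x_0, y) is a polynomial in y; find its integer roots y ∈ {−4, ..., 4}, then test f_x and f at those candidates.
  x = -4: f_y(-4, y) = 6*y**2 + 22*y - 50; no integer root y with |y| ≤ 4.
  x = -3: f_y(-3, y) = 6*y**2 + 18*y - 32; no integer root y with |y| ≤ 4.
  x = -2: f_y(-2, y) = 6*y**2 + 14*y - 18; no integer root y with |y| ≤ 4.
  x = -1: f_y(-1, y) = 6*y**2 + 10*y - 8; no integer root y with |y| ≤ 4.
  x = 0: f_y(0, y) = 6*y**2 + 6*y - 2; no integer root y with |y| ≤ 4.
  x = 1: f_y(1, y) = 6*y**2 + 2*y; vanishes at y ∈ {0}. (1, 0): f_x = 0, f = 0 — SINGULAR.
  x = 2: f_y(2, y) = 6*y**2 - 2*y - 2; no integer root y with |y| ≤ 4.
  x = 3: f_y(3, y) = 6*y**2 - 6*y - 8; no integer root y with |y| ≤ 4.
  x = 4: f_y(4, y) = 6*y**2 - 10*y - 18; no integer root y with |y| ≤ 4.
Only singular point on the grid: (1, 0).
Classify: substitute x = 1 + u, y = 0 + v and expand: f = -2*u**2*v - u**2 - 2*u*v**2 + 2*v**3 + v**2.
No constant or linear terms (consistent with a singular point). Quadratic part: -u**2 + v**2. Cubic part: -2*u**2*v - 2*u*v**2 + 2*v**3.
The quadratic part v**2 - u**2 = (v − u)(v + u) splits into two distinct linear factors, so there are two distinct tangent lines y − 0 = ±(x − 1) — this is a node (ordinary double point).
Classification: node.


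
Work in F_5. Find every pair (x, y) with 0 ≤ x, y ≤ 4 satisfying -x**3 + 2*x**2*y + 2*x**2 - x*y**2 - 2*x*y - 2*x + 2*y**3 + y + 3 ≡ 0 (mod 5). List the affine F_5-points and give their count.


Affine F_5-points: {(0, 3), (0, 4), (1, 3), (2, 3), (2, 4), (3, 1), (3, 4)}; count = 7.

For each of the 25 pairs (x, y) ∈ F_5², evaluate f(x, y) mod 5. Record the zeros.
  x = 0: [0↦3, 1↦1, 2↦1, 3↦0, 4↦0]  zeros at y ∈ {3, 4}
  x = 1: [0↦2, 1↦4, 2↦1, 3↦0, 4↦3]  zeros at y ∈ {3}
  x = 2: [0↦4, 1↦4, 2↦2, 3↦0, 4↦0]  zeros at y ∈ {3, 4}
  x = 3: [0↦3, 1↦0, 2↦3, 3↦4, 4↦0]  zeros at y ∈ {1, 4}
  x = 4: [0↦3, 1↦1, 2↦3, 3↦1, 4↦2]  zeros at y ∈ ∅
Collecting zeros: affine points = {(0, 3), (0, 4), (1, 3), (2, 3), (2, 4), (3, 1), (3, 4)}.
Total count |C(F_5)_aff| = 7.


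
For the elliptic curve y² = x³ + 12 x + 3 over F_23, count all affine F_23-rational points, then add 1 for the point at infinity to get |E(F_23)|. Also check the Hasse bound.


Affine points = {(0, 7), (0, 16), (1, 4), (1, 19), (2, 9), (2, 14), (4, 0), (5, 2), (5, 21), (7, 4), (7, 19), (8, 6), (8, 17), (9, 9), (9, 14), (12, 9), (12, 14), (15, 4), (15, 19), (16, 6), (16, 17), (18, 5), (18, 18), (19, 11), (19, 12), (20, 3), (20, 20), (22, 6), (22, 17)}; affine count = 29; |E(F_23)| = 30.

Discriminant check: Δ ∝ 4a³ + 27b² = 4·12³ + 27·3² = 4·1728 + 27·9 ≡ 2 (mod 23). Nonzero ⇒ E is nonsingular.
For each x ∈ F_23, compute rhs = x³ + 12·x + 3 mod 23, then count y ∈ F_23 with y² ≡ rhs.
  x = 0: rhs = 3, matching y values: 7, 16 (2 points).
  x = 1: rhs = 16, matching y values: 4, 19 (2 points).
  x = 2: rhs = 12, matching y values: 9, 14 (2 points).
  x = 3: rhs = 20, matching y values: none (0 points).
  x = 4: rhs = 0, matching y values: 0 (1 points).
  x = 5: rhs = 4, matching y values: 2, 21 (2 points).
  x = 6: rhs = 15, matching y values: none (0 points).
  x = 7: rhs = 16, matching y values: 4, 19 (2 points).
  x = 8: rhs = 13, matching y values: 6, 17 (2 points).
  x = 9: rhs = 12, matching y values: 9, 14 (2 points).
  x = 10: rhs = 19, matching y values: none (0 points).
  x = 11: rhs = 17, matching y values: none (0 points).
  x = 12: rhs = 12, matching y values: 9, 14 (2 points).
  x = 13: rhs = 10, matching y values: none (0 points).
  x = 14: rhs = 17, matching y values: none (0 points).
  x = 15: rhs = 16, matching y values: 4, 19 (2 points).
  x = 16: rhs = 13, matching y values: 6, 17 (2 points).
  x = 17: rhs = 14, matching y values: none (0 points).
  x = 18: rhs = 2, matching y values: 5, 18 (2 points).
  x = 19: rhs = 6, matching y values: 11, 12 (2 points).
  x = 20: rhs = 9, matching y values: 3, 20 (2 points).
  x = 21: rhs = 17, matching y values: none (0 points).
  x = 22: rhs = 13, matching y values: 6, 17 (2 points).
Total affine count: 29.
Full point count |E(F_23)| = 29 + 1 = 30.
Hasse bound: |30 − (23+1)| = |6| = 6 ≤ 2√23 ≈ 9.5917 ✓.


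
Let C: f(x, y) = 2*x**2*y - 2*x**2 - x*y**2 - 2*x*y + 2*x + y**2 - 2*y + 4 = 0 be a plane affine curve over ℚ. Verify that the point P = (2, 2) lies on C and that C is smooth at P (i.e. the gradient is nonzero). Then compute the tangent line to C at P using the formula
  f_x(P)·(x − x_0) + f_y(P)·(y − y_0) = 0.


Tangent line at P: 2*x - 2*y = 0.

Step 1: f(2, 2) = 0, so P lies on C.
Step 2: partial derivatives
  f_x(x, y) = 4*x*y - 4*x - y**2 - 2*y + 2, f_y(x, y) = 2*x**2 - 2*x*y - 2*x + 2*y - 2.
  f_x(P) = 2, f_y(P) = -2 (gradient nonzero, so P is smooth).
Step 3: tangent line at P: 2·(x − 2) + -2·(y − 2) = 0.
Expanding: 2*x - 2*y = 0.


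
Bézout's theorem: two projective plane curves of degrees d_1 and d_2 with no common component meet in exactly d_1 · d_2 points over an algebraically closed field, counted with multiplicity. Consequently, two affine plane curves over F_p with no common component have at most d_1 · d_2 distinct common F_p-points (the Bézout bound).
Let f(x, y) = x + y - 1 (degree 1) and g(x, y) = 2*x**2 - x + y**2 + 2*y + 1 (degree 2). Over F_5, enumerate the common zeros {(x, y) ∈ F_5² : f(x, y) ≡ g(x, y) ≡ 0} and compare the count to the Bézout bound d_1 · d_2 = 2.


Common zeros: ∅; count = 0; Bézout bound = 2.

deg(f) = 1, deg(g) = 2, so Bézout bound = 2.
Scan x ∈ F_5. For each x, list the y ∈ F_5 with f(x, y) ≡ 0 and those with g(x, y) ≡ 0 (mod 5); the common zeros in that column are the intersection.
  x = 0: f ≡ 0 at y ∈ {1}; g ≡ 0 at y ∈ {4}; common: ∅.
  x = 1: f ≡ 0 at y ∈ {0}; g ≡ 0 at y ∈ {1, 2}; common: ∅.
  x = 2: f ≡ 0 at y ∈ {4}; g ≡ 0 at y ∈ {1, 2}; common: ∅.
  x = 3: f ≡ 0 at y ∈ {3}; g ≡ 0 at y ∈ {4}; common: ∅.
  x = 4: f ≡ 0 at y ∈ {2}; g ≡ 0 at y ∈ ∅; common: ∅.
Collecting: common zeros = ∅, so the count is 0.
Comparison with the Bézout bound: 0 ≤ 2 = deg(f)·deg(g), as expected for curves with no common component (the affine F_5-count falls short of the bound because intersections may lie at infinity, over extension fields, or carry multiplicity).


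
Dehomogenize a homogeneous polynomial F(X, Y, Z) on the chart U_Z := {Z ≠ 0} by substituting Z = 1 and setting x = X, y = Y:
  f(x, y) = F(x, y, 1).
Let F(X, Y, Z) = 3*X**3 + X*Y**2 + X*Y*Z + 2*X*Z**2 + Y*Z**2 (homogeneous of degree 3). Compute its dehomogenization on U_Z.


f(x, y) = 3*x**3 + x*y**2 + x*y + 2*x + y

On U_Z we set Z = 1. Each monomial c·X^i·Y^j·Z^k in F becomes c·x^i·y^j·1^k = c·x^i·y^j.
Substituting Z = 1: F(X, Y, 1) = 3*x**3 + x*y**2 + x*y + 2*x + y.
Note: deg(f) ≤ deg(F) = 3; strict inequality happens when F is divisible by Z (lost terms).


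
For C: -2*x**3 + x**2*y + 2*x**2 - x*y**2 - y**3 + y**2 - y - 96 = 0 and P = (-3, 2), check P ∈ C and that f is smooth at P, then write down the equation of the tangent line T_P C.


Tangent line at P: -82*x + 12*y - 270 = 0.

Step 1: f(-3, 2) = 0, so P lies on C.
Step 2: partial derivatives
  f_x(x, y) = -6*x**2 + 2*x*y + 4*x - y**2, f_y(x, y) = x**2 - 2*x*y - 3*y**2 + 2*y - 1.
  f_x(P) = -82, f_y(P) = 12 (gradient nonzero, so P is smooth).
Step 3: tangent line at P: -82·(x − -3) + 12·(y − 2) = 0.
Expanding: -82*x + 12*y - 270 = 0.


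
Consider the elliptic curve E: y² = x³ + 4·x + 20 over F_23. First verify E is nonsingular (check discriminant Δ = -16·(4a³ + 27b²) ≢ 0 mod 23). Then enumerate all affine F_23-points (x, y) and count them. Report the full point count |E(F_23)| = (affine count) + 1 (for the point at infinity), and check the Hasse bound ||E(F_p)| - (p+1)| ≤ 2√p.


Affine points = {(1, 5), (1, 18), (2, 6), (2, 17), (3, 6), (3, 17), (4, 10), (4, 13), (5, 2), (5, 21), (7, 0), (8, 9), (8, 14), (9, 7), (9, 16), (10, 5), (10, 18), (12, 5), (12, 18), (18, 6), (18, 17), (19, 3), (19, 20), (20, 2), (20, 21), (21, 2), (21, 21)}; affine count = 27; |E(F_23)| = 28.

Discriminant check: Δ ∝ 4a³ + 27b² = 4·4³ + 27·20² = 4·64 + 27·400 ≡ 16 (mod 23). Nonzero ⇒ E is nonsingular.
For each x ∈ F_23, compute rhs = x³ + 4·x + 20 mod 23, then count y ∈ F_23 with y² ≡ rhs.
  x = 0: rhs = 20, matching y values: none (0 points).
  x = 1: rhs = 2, matching y values: 5, 18 (2 points).
  x = 2: rhs = 13, matching y values: 6, 17 (2 points).
  x = 3: rhs = 13, matching y values: 6, 17 (2 points).
  x = 4: rhs = 8, matching y values: 10, 13 (2 points).
  x = 5: rhs = 4, matching y values: 2, 21 (2 points).
  x = 6: rhs = 7, matching y values: none (0 points).
  x = 7: rhs = 0, matching y values: 0 (1 points).
  x = 8: rhs = 12, matching y values: 9, 14 (2 points).
  x = 9: rhs = 3, matching y values: 7, 16 (2 points).
  x = 10: rhs = 2, matching y values: 5, 18 (2 points).
  x = 11: rhs = 15, matching y values: none (0 points).
  x = 12: rhs = 2, matching y values: 5, 18 (2 points).
  x = 13: rhs = 15, matching y values: none (0 points).
  x = 14: rhs = 14, matching y values: none (0 points).
  x = 15: rhs = 5, matching y values: none (0 points).
  x = 16: rhs = 17, matching y values: none (0 points).
  x = 17: rhs = 10, matching y values: none (0 points).
  x = 18: rhs = 13, matching y values: 6, 17 (2 points).
  x = 19: rhs = 9, matching y values: 3, 20 (2 points).
  x = 20: rhs = 4, matching y values: 2, 21 (2 points).
  x = 21: rhs = 4, matching y values: 2, 21 (2 points).
  x = 22: rhs = 15, matching y values: none (0 points).
Total affine count: 27.
Full point count |E(F_23)| = 27 + 1 = 28.
Hasse bound: |28 − (23+1)| = |4| = 4 ≤ 2√23 ≈ 9.5917 ✓.


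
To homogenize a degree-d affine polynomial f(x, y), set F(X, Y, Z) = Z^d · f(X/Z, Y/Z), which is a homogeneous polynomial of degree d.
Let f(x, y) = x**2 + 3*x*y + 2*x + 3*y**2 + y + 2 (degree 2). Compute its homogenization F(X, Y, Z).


F(X, Y, Z) = X**2 + 3*X*Y + 2*X*Z + 3*Y**2 + Y*Z + 2*Z**2

deg(f) = 2.
Substitute x = X/Z, y = Y/Z into f, then multiply by Z^2.
  monomial 1·x^2·y^0 ↦ 1·X^2·Y^0·Z^0.
  monomial 3·x^1·y^1 ↦ 3·X^1·Y^1·Z^0.
  monomial 2·x^1·y^0 ↦ 2·X^1·Y^0·Z^1.
  monomial 3·x^0·y^2 ↦ 3·X^0·Y^2·Z^0.
  monomial 1·x^0·y^1 ↦ 1·X^0·Y^1·Z^1.
  monomial 2·x^0·y^0 ↦ 2·X^0·Y^0·Z^2.
Collecting: F(X, Y, Z) = X**2 + 3*X*Y + 2*X*Z + 3*Y**2 + Y*Z + 2*Z**2.


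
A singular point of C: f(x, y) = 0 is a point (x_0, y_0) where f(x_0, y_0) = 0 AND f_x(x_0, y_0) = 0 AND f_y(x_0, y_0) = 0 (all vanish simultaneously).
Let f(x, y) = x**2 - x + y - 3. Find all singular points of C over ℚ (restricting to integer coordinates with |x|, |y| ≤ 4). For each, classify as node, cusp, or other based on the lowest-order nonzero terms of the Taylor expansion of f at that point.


No singular points in the scanned grid; C is smooth there.

Compute partial derivatives:
  f_x = 2*x - 1.
  f_y = 1.
f_y = 1 is a nonzero constant, so f_y never vanishes: no point (x, y) can satisfy f = f_x = f_y = 0. In particular no (x, y) ∈ {−4, ..., 4}² is singular; the curve is smooth.


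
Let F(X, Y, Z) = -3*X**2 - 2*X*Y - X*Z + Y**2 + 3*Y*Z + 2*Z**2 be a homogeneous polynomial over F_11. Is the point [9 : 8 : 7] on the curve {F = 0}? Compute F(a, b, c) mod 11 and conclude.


F(9,8,7) ≡ 1 (mod 11); P is NOT on the curve.

Evaluate F(9, 8, 7) term-by-term (mod 11).
  -3*X**2 ↦ -3·81·1·1 = -243
  -2*X*Y ↦ -2·9·8·1 = -144
  -X*Z ↦ -1·9·1·7 = -63
  Y**2 ↦ 1·1·64·1 = 64
  3*Y*Z ↦ 3·1·8·7 = 168
  2*Z**2 ↦ 2·1·1·49 = 98
Sum: F(9, 8, 7) = (-243) + (-144) + (-63) + (64) + (168) + (98) = -120.
Reducing mod 11: -120 ≡ 1 (mod 11).
Since F(a, b, c) ≡ 1 ≠ 0 (mod 11), P does NOT lie on the curve.


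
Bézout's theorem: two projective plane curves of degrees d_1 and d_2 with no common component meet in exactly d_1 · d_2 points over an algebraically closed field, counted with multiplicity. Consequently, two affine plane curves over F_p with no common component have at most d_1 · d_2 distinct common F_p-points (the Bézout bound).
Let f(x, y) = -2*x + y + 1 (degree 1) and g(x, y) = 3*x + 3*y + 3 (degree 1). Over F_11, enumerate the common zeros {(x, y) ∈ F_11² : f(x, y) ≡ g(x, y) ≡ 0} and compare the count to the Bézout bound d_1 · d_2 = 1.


Common zeros: {(0, 10)}; count = 1; Bézout bound = 1.

deg(f) = 1, deg(g) = 1, so Bézout bound = 1.
Scan x ∈ F_11. For each x, list the y ∈ F_11 with f(x, y) ≡ 0 and those with g(x, y) ≡ 0 (mod 11); the common zeros in that column are the intersection.
  x = 0: f ≡ 0 at y ∈ {10}; g ≡ 0 at y ∈ {10}; common: {10}.
  x = 1: f ≡ 0 at y ∈ {1}; g ≡ 0 at y ∈ {9}; common: ∅.
  x = 2: f ≡ 0 at y ∈ {3}; g ≡ 0 at y ∈ {8}; common: ∅.
  x = 3: f ≡ 0 at y ∈ {5}; g ≡ 0 at y ∈ {7}; common: ∅.
  x = 4: f ≡ 0 at y ∈ {7}; g ≡ 0 at y ∈ {6}; common: ∅.
  x = 5: f ≡ 0 at y ∈ {9}; g ≡ 0 at y ∈ {5}; common: ∅.
  x = 6: f ≡ 0 at y ∈ {0}; g ≡ 0 at y ∈ {4}; common: ∅.
  x = 7: f ≡ 0 at y ∈ {2}; g ≡ 0 at y ∈ {3}; common: ∅.
  x = 8: f ≡ 0 at y ∈ {4}; g ≡ 0 at y ∈ {2}; common: ∅.
  x = 9: f ≡ 0 at y ∈ {6}; g ≡ 0 at y ∈ {1}; common: ∅.
  x = 10: f ≡ 0 at y ∈ {8}; g ≡ 0 at y ∈ {0}; common: ∅.
Collecting: common zeros = {(0, 10)}, so the count is 1.
Comparison with the Bézout bound: 1 ≤ 1 = deg(f)·deg(g), as expected for curves with no common component (the bound is attained).


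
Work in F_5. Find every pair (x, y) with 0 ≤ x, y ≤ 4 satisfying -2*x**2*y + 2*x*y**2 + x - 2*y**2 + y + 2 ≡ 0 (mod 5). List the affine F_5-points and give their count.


Affine F_5-points: {(1, 3), (3, 0), (3, 3)}; count = 3.

For each of the 25 pairs (x, y) ∈ F_5², evaluate f(x, y) mod 5. Record the zeros.
  x = 0: [0↦2, 1↦1, 2↦1, 3↦2, 4↦4]  zeros at y ∈ ∅
  x = 1: [0↦3, 1↦2, 2↦1, 3↦0, 4↦4]  zeros at y ∈ {3}
  x = 2: [0↦4, 1↦4, 2↦3, 3↦1, 4↦3]  zeros at y ∈ ∅
  x = 3: [0↦0, 1↦2, 2↦2, 3↦0, 4↦1]  zeros at y ∈ {0, 3}
  x = 4: [0↦1, 1↦1, 2↦3, 3↦2, 4↦3]  zeros at y ∈ ∅
Collecting zeros: affine points = {(1, 3), (3, 0), (3, 3)}.
Total count |C(F_5)_aff| = 3.


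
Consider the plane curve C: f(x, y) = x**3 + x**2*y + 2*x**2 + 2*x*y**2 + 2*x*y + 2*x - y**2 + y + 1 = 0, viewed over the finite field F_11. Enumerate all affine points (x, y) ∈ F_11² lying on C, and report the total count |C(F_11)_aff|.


Affine F_11-points: {(0, 4), (0, 8), (1, 1), (1, 6), (2, 1), (2, 7), (5, 1), (5, 6), (6, 8), (8, 4), (8, 6), (10, 0)}; count = 12.

For each of the 121 pairs (x, y) ∈ F_11², evaluate f(x, y) mod 11. Record the zeros.
  x = 0: [0↦1, 1↦1, 2↦10, 3↦6, 4↦0, 5↦3, 6↦4, 7↦3, 8↦0, 9↦6, 10↦10]  zeros at y ∈ {4, 8}
  x = 1: [0↦6, 1↦0, 2↦7, 3↦5, 4↦5, 5↦7, 6↦0, 7↦6, 8↦3, 9↦2, 10↦3]  zeros at y ∈ {1, 6}
  x = 2: [0↦10, 1↦0, 2↦7, 3↦9, 4↦6, 5↦9, 6↦7, 7↦0, 8↦10, 9↦4, 10↦4]  zeros at y ∈ {1, 7}
  x = 3: [0↦8, 1↦7, 2↦5, 3↦2, 4↦9, 5↦4, 6↦9, 7↦2, 8↦5, 9↦7, 10↦8]  zeros at y ∈ ∅
  x = 4: [0↦6, 1↦5, 2↦7, 3↦1, 4↦9, 5↦9, 6↦1, 7↦7, 8↦5, 9↦6, 10↦10]  zeros at y ∈ ∅
  x = 5: [0↦10, 1↦0, 2↦8, 3↦1, 4↦1, 5↦8, 6↦0, 7↦10, 8↦5, 9↦7, 10↦5]  zeros at y ∈ {1, 6}
  x = 6: [0↦4, 1↦9, 2↦3, 3↦8, 4↦2, 5↦7, 6↦1, 7↦6, 8↦0, 9↦5, 10↦10]  zeros at y ∈ {8}
  x = 7: [0↦5, 1↦5, 2↦9, 3↦6, 4↦7, 5↦1, 6↦10, 7↦1, 8↦7, 9↦6, 10↦9]  zeros at y ∈ ∅
  x = 8: [0↦8, 1↦5, 2↦10, 3↦1, 4↦0, 5↦7, 6↦0, 7↦1, 8↦10, 9↦5, 10↦8]  zeros at y ∈ {4, 6}
  x = 9: [0↦8, 1↦4, 2↦1, 3↦10, 4↦9, 5↦9, 6↦10, 7↦1, 8↦4, 9↦8, 10↦2]  zeros at y ∈ ∅
  x = 10: [0↦0, 1↦8, 2↦10, 3↦6, 4↦7, 5↦2, 6↦2, 7↦7, 8↦6, 9↦10, 10↦8]  zeros at y ∈ {0}
Collecting zeros: affine points = {(0, 4), (0, 8), (1, 1), (1, 6), (2, 1), (2, 7), (5, 1), (5, 6), (6, 8), (8, 4), (8, 6), (10, 0)}.
Total count |C(F_11)_aff| = 12.
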